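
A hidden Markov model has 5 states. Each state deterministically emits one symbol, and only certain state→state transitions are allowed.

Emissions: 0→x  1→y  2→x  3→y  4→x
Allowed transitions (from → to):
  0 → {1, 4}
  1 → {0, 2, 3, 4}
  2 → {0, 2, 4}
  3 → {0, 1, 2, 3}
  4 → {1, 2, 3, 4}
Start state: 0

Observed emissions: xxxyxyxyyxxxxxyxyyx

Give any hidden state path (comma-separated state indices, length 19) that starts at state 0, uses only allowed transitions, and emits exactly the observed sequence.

  t0 'x' -> {0,2,4}, take 0 (start)
  t1 'x' -> {0,2,4}, take 4 (0->4 ok)
  t2 'x' -> {0,2,4}, take 4 (4->4 ok)
  t3 'y' -> {1,3}, take 1 (4->1 ok)
  t4 'x' -> {0,2,4}, take 4 (1->4 ok)
  t5 'y' -> {1,3}, take 1 (4->1 ok)
  t6 'x' -> {0,2,4}, take 0 (1->0 ok)
  t7 'y' -> {1,3}, take 1 (0->1 ok)
  t8 'y' -> {1,3}, take 3 (1->3 ok)
  t9 'x' -> {0,2,4}, take 2 (3->2 ok)
  t10 'x' -> {0,2,4}, take 2 (2->2 ok)
  t11 'x' -> {0,2,4}, take 2 (2->2 ok)
  t12 'x' -> {0,2,4}, take 2 (2->2 ok)
  t13 'x' -> {0,2,4}, take 0 (2->0 ok)
  t14 'y' -> {1,3}, take 1 (0->1 ok)
  t15 'x' -> {0,2,4}, take 0 (1->0 ok)
  t16 'y' -> {1,3}, take 1 (0->1 ok)
  t17 'y' -> {1,3}, take 3 (1->3 ok)
  t18 'x' -> {0,2,4}, take 0 (3->0 ok)

0,4,4,1,4,1,0,1,3,2,2,2,2,0,1,0,1,3,0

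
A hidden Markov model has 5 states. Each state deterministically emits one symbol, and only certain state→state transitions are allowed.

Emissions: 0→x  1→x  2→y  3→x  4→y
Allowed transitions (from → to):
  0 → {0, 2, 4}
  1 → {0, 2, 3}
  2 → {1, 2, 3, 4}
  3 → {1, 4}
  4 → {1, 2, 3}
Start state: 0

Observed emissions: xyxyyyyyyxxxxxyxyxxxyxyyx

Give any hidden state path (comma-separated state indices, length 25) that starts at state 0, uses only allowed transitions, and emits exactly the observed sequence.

0,4,3,4,2,2,4,2,4,3,1,3,1,0,2,3,4,3,1,0,4,3,4,2,3

  0: obs=x cand={0,1,3} pick 0 [start]
  1: obs=y cand={2,4} pick 4 [0->4 ok]
  2: obs=x cand={0,1,3} pick 3 [4->3 ok]
  3: obs=y cand={2,4} pick 4 [3->4 ok]
  4: obs=y cand={2,4} pick 2 [4->2 ok]
  5: obs=y cand={2,4} pick 2 [2->2 ok]
  6: obs=y cand={2,4} pick 4 [2->4 ok]
  7: obs=y cand={2,4} pick 2 [4->2 ok]
  8: obs=y cand={2,4} pick 4 [2->4 ok]
  9: obs=x cand={0,1,3} pick 3 [4->3 ok]
  10: obs=x cand={0,1,3} pick 1 [3->1 ok]
  11: obs=x cand={0,1,3} pick 3 [1->3 ok]
  12: obs=x cand={0,1,3} pick 1 [3->1 ok]
  13: obs=x cand={0,1,3} pick 0 [1->0 ok]
  14: obs=y cand={2,4} pick 2 [0->2 ok]
  15: obs=x cand={0,1,3} pick 3 [2->3 ok]
  16: obs=y cand={2,4} pick 4 [3->4 ok]
  17: obs=x cand={0,1,3} pick 3 [4->3 ok]
  18: obs=x cand={0,1,3} pick 1 [3->1 ok]
  19: obs=x cand={0,1,3} pick 0 [1->0 ok]
  20: obs=y cand={2,4} pick 4 [0->4 ok]
  21: obs=x cand={0,1,3} pick 3 [4->3 ok]
  22: obs=y cand={2,4} pick 4 [3->4 ok]
  23: obs=y cand={2,4} pick 2 [4->2 ok]
  24: obs=x cand={0,1,3} pick 3 [2->3 ok]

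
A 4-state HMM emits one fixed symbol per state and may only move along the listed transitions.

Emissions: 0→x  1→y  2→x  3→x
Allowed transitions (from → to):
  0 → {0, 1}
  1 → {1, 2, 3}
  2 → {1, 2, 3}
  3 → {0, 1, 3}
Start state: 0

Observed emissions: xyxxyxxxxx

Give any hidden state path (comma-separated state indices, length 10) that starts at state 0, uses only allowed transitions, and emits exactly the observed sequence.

  [0] x  {0,2,3}  => 0  start
  [1] y  {1}  => 1  0->1 ok
  [2] x  {0,2,3}  => 3  1->3 ok
  [3] x  {0,2,3}  => 3  3->3 ok
  [4] y  {1}  => 1  3->1 ok
  [5] x  {0,2,3}  => 3  1->3 ok
  [6] x  {0,2,3}  => 0  3->0 ok
  [7] x  {0,2,3}  => 0  0->0 ok
  [8] x  {0,2,3}  => 0  0->0 ok
  [9] x  {0,2,3}  => 0  0->0 ok

0,1,3,3,1,3,0,0,0,0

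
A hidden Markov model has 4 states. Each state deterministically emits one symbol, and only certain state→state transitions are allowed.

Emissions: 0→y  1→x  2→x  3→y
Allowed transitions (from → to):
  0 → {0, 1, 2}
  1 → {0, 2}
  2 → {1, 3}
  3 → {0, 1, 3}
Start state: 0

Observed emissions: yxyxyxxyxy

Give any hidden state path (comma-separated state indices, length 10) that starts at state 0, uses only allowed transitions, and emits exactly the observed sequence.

  t0 'y' -> {0,3}, take 0 (start)
  t1 'x' -> {1,2}, take 2 (0->2 ok)
  t2 'y' -> {0,3}, take 3 (2->3 ok)
  t3 'x' -> {1,2}, take 1 (3->1 ok)
  t4 'y' -> {0,3}, take 0 (1->0 ok)
  t5 'x' -> {1,2}, take 2 (0->2 ok)
  t6 'x' -> {1,2}, take 1 (2->1 ok)
  t7 'y' -> {0,3}, take 0 (1->0 ok)
  t8 'x' -> {1,2}, take 1 (0->1 ok)
  t9 'y' -> {0,3}, take 0 (1->0 ok)

0,2,3,1,0,2,1,0,1,0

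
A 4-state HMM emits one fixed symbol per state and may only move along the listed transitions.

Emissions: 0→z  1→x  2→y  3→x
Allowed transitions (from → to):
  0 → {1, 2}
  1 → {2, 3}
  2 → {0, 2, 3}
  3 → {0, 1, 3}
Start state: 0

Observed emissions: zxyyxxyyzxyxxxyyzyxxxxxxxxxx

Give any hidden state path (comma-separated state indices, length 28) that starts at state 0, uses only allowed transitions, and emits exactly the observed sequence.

  pos 0: z in {0}, choose 0; start
  pos 1: x in {1,3}, choose 1; 0->1 ok
  pos 2: y in {2}, choose 2; 1->2 ok
  pos 3: y in {2}, choose 2; 2->2 ok
  pos 4: x in {1,3}, choose 3; 2->3 ok
  pos 5: x in {1,3}, choose 1; 3->1 ok
  pos 6: y in {2}, choose 2; 1->2 ok
  pos 7: y in {2}, choose 2; 2->2 ok
  pos 8: z in {0}, choose 0; 2->0 ok
  pos 9: x in {1,3}, choose 1; 0->1 ok
  pos 10: y in {2}, choose 2; 1->2 ok
  pos 11: x in {1,3}, choose 3; 2->3 ok
  pos 12: x in {1,3}, choose 3; 3->3 ok
  pos 13: x in {1,3}, choose 1; 3->1 ok
  pos 14: y in {2}, choose 2; 1->2 ok
  pos 15: y in {2}, choose 2; 2->2 ok
  pos 16: z in {0}, choose 0; 2->0 ok
  pos 17: y in {2}, choose 2; 0->2 ok
  pos 18: x in {1,3}, choose 3; 2->3 ok
  pos 19: x in {1,3}, choose 1; 3->1 ok
  pos 20: x in {1,3}, choose 3; 1->3 ok
  pos 21: x in {1,3}, choose 3; 3->3 ok
  pos 22: x in {1,3}, choose 3; 3->3 ok
  pos 23: x in {1,3}, choose 3; 3->3 ok
  pos 24: x in {1,3}, choose 3; 3->3 ok
  pos 25: x in {1,3}, choose 1; 3->1 ok
  pos 26: x in {1,3}, choose 3; 1->3 ok
  pos 27: x in {1,3}, choose 1; 3->1 ok

0,1,2,2,3,1,2,2,0,1,2,3,3,1,2,2,0,2,3,1,3,3,3,3,3,1,3,1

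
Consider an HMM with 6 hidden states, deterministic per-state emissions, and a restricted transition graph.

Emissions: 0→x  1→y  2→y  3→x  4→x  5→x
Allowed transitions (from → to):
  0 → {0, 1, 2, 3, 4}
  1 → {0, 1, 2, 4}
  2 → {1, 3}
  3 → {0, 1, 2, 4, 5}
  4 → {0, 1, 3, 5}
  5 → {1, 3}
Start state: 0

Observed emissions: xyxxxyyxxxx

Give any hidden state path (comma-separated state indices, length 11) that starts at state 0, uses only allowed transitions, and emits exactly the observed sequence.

0,1,4,3,5,1,2,3,5,3,4

  [0] x  {0,3,4,5}  => 0  start
  [1] y  {1,2}  => 1  0->1 ok
  [2] x  {0,3,4,5}  => 4  1->4 ok
  [3] x  {0,3,4,5}  => 3  4->3 ok
  [4] x  {0,3,4,5}  => 5  3->5 ok
  [5] y  {1,2}  => 1  5->1 ok
  [6] y  {1,2}  => 2  1->2 ok
  [7] x  {0,3,4,5}  => 3  2->3 ok
  [8] x  {0,3,4,5}  => 5  3->5 ok
  [9] x  {0,3,4,5}  => 3  5->3 ok
  [10] x  {0,3,4,5}  => 4  3->4 ok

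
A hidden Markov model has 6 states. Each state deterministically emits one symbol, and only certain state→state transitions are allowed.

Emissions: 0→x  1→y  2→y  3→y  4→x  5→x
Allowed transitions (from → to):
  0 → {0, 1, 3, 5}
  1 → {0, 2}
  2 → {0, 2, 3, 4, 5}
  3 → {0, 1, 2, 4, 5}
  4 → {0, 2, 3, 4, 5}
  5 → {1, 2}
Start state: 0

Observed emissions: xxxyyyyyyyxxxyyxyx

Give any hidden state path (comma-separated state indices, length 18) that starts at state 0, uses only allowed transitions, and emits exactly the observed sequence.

  t0 'x' -> {0,4,5}, take 0 (start)
  t1 'x' -> {0,4,5}, take 0 (0->0 ok)
  t2 'x' -> {0,4,5}, take 5 (0->5 ok)
  t3 'y' -> {1,2,3}, take 2 (5->2 ok)
  t4 'y' -> {1,2,3}, take 2 (2->2 ok)
  t5 'y' -> {1,2,3}, take 2 (2->2 ok)
  t6 'y' -> {1,2,3}, take 3 (2->3 ok)
  t7 'y' -> {1,2,3}, take 2 (3->2 ok)
  t8 'y' -> {1,2,3}, take 2 (2->2 ok)
  t9 'y' -> {1,2,3}, take 2 (2->2 ok)
  t10 'x' -> {0,4,5}, take 0 (2->0 ok)
  t11 'x' -> {0,4,5}, take 0 (0->0 ok)
  t12 'x' -> {0,4,5}, take 5 (0->5 ok)
  t13 'y' -> {1,2,3}, take 1 (5->1 ok)
  t14 'y' -> {1,2,3}, take 2 (1->2 ok)
  t15 'x' -> {0,4,5}, take 4 (2->4 ok)
  t16 'y' -> {1,2,3}, take 3 (4->3 ok)
  t17 'x' -> {0,4,5}, take 4 (3->4 ok)

0,0,5,2,2,2,3,2,2,2,0,0,5,1,2,4,3,4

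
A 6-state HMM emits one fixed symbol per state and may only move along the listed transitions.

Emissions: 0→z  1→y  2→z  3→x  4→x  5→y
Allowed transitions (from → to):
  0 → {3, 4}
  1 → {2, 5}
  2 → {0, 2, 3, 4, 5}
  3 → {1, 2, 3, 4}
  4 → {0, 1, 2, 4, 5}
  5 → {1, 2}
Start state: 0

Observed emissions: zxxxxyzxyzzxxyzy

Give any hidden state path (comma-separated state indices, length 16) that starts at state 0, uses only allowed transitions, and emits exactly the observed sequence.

  t0 'z' -> {0,2}, take 0 (start)
  t1 'x' -> {3,4}, take 3 (0->3 ok)
  t2 'x' -> {3,4}, take 3 (3->3 ok)
  t3 'x' -> {3,4}, take 4 (3->4 ok)
  t4 'x' -> {3,4}, take 4 (4->4 ok)
  t5 'y' -> {1,5}, take 1 (4->1 ok)
  t6 'z' -> {0,2}, take 2 (1->2 ok)
  t7 'x' -> {3,4}, take 3 (2->3 ok)
  t8 'y' -> {1,5}, take 1 (3->1 ok)
  t9 'z' -> {0,2}, take 2 (1->2 ok)
  t10 'z' -> {0,2}, take 2 (2->2 ok)
  t11 'x' -> {3,4}, take 3 (2->3 ok)
  t12 'x' -> {3,4}, take 3 (3->3 ok)
  t13 'y' -> {1,5}, take 1 (3->1 ok)
  t14 'z' -> {0,2}, take 2 (1->2 ok)
  t15 'y' -> {1,5}, take 5 (2->5 ok)

0,3,3,4,4,1,2,3,1,2,2,3,3,1,2,5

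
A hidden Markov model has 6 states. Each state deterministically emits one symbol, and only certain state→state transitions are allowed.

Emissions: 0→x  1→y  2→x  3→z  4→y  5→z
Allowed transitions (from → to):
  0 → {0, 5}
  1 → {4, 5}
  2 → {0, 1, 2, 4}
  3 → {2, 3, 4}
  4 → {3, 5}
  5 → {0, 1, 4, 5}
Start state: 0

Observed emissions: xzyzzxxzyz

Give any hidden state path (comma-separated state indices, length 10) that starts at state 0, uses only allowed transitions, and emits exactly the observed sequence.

0,5,4,3,3,2,0,5,1,5

  t0 'x' -> {0,2}, take 0 (start)
  t1 'z' -> {3,5}, take 5 (0->5 ok)
  t2 'y' -> {1,4}, take 4 (5->4 ok)
  t3 'z' -> {3,5}, take 3 (4->3 ok)
  t4 'z' -> {3,5}, take 3 (3->3 ok)
  t5 'x' -> {0,2}, take 2 (3->2 ok)
  t6 'x' -> {0,2}, take 0 (2->0 ok)
  t7 'z' -> {3,5}, take 5 (0->5 ok)
  t8 'y' -> {1,4}, take 1 (5->1 ok)
  t9 'z' -> {3,5}, take 5 (1->5 ok)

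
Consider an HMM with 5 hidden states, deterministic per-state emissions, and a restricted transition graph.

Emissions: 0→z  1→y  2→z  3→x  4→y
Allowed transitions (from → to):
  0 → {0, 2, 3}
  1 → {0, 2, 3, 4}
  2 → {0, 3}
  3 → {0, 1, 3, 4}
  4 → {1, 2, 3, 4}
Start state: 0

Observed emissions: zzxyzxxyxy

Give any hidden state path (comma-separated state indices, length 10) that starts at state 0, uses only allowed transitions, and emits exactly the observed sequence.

  [0] z  {0,2}  => 0  start
  [1] z  {0,2}  => 0  0->0 ok
  [2] x  {3}  => 3  0->3 ok
  [3] y  {1,4}  => 1  3->1 ok
  [4] z  {0,2}  => 0  1->0 ok
  [5] x  {3}  => 3  0->3 ok
  [6] x  {3}  => 3  3->3 ok
  [7] y  {1,4}  => 1  3->1 ok
  [8] x  {3}  => 3  1->3 ok
  [9] y  {1,4}  => 4  3->4 ok

0,0,3,1,0,3,3,1,3,4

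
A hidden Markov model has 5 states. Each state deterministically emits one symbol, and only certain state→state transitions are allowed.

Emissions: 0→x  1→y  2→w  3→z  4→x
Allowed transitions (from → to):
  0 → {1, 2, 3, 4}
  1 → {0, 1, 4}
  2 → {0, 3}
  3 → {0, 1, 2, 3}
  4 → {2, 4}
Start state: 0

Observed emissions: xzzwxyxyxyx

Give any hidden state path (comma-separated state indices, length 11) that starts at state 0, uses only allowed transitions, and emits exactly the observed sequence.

0,3,3,2,0,1,0,1,0,1,4

  pos 0: x in {0,4}, choose 0; start
  pos 1: z in {3}, choose 3; 0->3 ok
  pos 2: z in {3}, choose 3; 3->3 ok
  pos 3: w in {2}, choose 2; 3->2 ok
  pos 4: x in {0,4}, choose 0; 2->0 ok
  pos 5: y in {1}, choose 1; 0->1 ok
  pos 6: x in {0,4}, choose 0; 1->0 ok
  pos 7: y in {1}, choose 1; 0->1 ok
  pos 8: x in {0,4}, choose 0; 1->0 ok
  pos 9: y in {1}, choose 1; 0->1 ok
  pos 10: x in {0,4}, choose 4; 1->4 ok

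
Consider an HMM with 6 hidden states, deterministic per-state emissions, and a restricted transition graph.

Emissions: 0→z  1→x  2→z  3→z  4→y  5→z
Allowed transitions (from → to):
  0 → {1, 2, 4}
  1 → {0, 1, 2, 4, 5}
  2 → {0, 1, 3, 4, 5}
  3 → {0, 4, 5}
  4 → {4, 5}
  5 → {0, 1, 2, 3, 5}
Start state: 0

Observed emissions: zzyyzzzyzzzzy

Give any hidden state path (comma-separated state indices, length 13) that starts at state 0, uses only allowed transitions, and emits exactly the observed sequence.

0,2,4,4,5,5,0,4,5,3,0,2,4

  t0 'z' -> {0,2,3,5}, take 0 (start)
  t1 'z' -> {0,2,3,5}, take 2 (0->2 ok)
  t2 'y' -> {4}, take 4 (2->4 ok)
  t3 'y' -> {4}, take 4 (4->4 ok)
  t4 'z' -> {0,2,3,5}, take 5 (4->5 ok)
  t5 'z' -> {0,2,3,5}, take 5 (5->5 ok)
  t6 'z' -> {0,2,3,5}, take 0 (5->0 ok)
  t7 'y' -> {4}, take 4 (0->4 ok)
  t8 'z' -> {0,2,3,5}, take 5 (4->5 ok)
  t9 'z' -> {0,2,3,5}, take 3 (5->3 ok)
  t10 'z' -> {0,2,3,5}, take 0 (3->0 ok)
  t11 'z' -> {0,2,3,5}, take 2 (0->2 ok)
  t12 'y' -> {4}, take 4 (2->4 ok)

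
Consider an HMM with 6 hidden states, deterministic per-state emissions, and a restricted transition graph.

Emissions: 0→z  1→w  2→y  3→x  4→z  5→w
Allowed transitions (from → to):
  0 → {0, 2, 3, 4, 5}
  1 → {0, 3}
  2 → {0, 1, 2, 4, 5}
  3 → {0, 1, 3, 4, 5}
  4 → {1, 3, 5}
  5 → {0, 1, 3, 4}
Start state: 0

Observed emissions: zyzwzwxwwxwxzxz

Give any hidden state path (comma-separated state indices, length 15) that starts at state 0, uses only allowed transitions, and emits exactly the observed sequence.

  0: obs=z cand={0,4} pick 0 [start]
  1: obs=y cand={2} pick 2 [0->2 ok]
  2: obs=z cand={0,4} pick 4 [2->4 ok]
  3: obs=w cand={1,5} pick 5 [4->5 ok]
  4: obs=z cand={0,4} pick 4 [5->4 ok]
  5: obs=w cand={1,5} pick 1 [4->1 ok]
  6: obs=x cand={3} pick 3 [1->3 ok]
  7: obs=w cand={1,5} pick 5 [3->5 ok]
  8: obs=w cand={1,5} pick 1 [5->1 ok]
  9: obs=x cand={3} pick 3 [1->3 ok]
  10: obs=w cand={1,5} pick 1 [3->1 ok]
  11: obs=x cand={3} pick 3 [1->3 ok]
  12: obs=z cand={0,4} pick 0 [3->0 ok]
  13: obs=x cand={3} pick 3 [0->3 ok]
  14: obs=z cand={0,4} pick 0 [3->0 ok]

0,2,4,5,4,1,3,5,1,3,1,3,0,3,0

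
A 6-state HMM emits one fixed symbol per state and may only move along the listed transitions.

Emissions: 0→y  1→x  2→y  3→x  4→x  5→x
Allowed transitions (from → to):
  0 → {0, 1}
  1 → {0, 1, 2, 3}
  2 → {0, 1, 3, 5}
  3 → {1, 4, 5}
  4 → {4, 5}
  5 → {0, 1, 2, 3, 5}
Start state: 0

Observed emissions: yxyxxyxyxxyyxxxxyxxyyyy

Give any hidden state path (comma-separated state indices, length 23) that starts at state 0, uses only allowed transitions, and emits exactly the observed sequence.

  [0] y  {0,2}  => 0  start
  [1] x  {1,3,4,5}  => 1  0->1 ok
  [2] y  {0,2}  => 2  1->2 ok
  [3] x  {1,3,4,5}  => 3  2->3 ok
  [4] x  {1,3,4,5}  => 5  3->5 ok
  [5] y  {0,2}  => 0  5->0 ok
  [6] x  {1,3,4,5}  => 1  0->1 ok
  [7] y  {0,2}  => 0  1->0 ok
  [8] x  {1,3,4,5}  => 1  0->1 ok
  [9] x  {1,3,4,5}  => 1  1->1 ok
  [10] y  {0,2}  => 2  1->2 ok
  [11] y  {0,2}  => 0  2->0 ok
  [12] x  {1,3,4,5}  => 1  0->1 ok
  [13] x  {1,3,4,5}  => 3  1->3 ok
  [14] x  {1,3,4,5}  => 5  3->5 ok
  [15] x  {1,3,4,5}  => 1  5->1 ok
  [16] y  {0,2}  => 2  1->2 ok
  [17] x  {1,3,4,5}  => 5  2->5 ok
  [18] x  {1,3,4,5}  => 1  5->1 ok
  [19] y  {0,2}  => 2  1->2 ok
  [20] y  {0,2}  => 0  2->0 ok
  [21] y  {0,2}  => 0  0->0 ok
  [22] y  {0,2}  => 0  0->0 ok

0,1,2,3,5,0,1,0,1,1,2,0,1,3,5,1,2,5,1,2,0,0,0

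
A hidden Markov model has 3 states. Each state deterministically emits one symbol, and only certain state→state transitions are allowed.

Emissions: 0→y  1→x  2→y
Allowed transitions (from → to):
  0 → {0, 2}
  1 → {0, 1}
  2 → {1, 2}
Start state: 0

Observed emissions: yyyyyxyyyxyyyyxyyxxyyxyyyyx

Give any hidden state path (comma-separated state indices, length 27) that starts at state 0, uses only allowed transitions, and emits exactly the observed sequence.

  pos 0: y in {0,2}, choose 0; start
  pos 1: y in {0,2}, choose 0; 0->0 ok
  pos 2: y in {0,2}, choose 0; 0->0 ok
  pos 3: y in {0,2}, choose 0; 0->0 ok
  pos 4: y in {0,2}, choose 2; 0->2 ok
  pos 5: x in {1}, choose 1; 2->1 ok
  pos 6: y in {0,2}, choose 0; 1->0 ok
  pos 7: y in {0,2}, choose 0; 0->0 ok
  pos 8: y in {0,2}, choose 2; 0->2 ok
  pos 9: x in {1}, choose 1; 2->1 ok
  pos 10: y in {0,2}, choose 0; 1->0 ok
  pos 11: y in {0,2}, choose 2; 0->2 ok
  pos 12: y in {0,2}, choose 2; 2->2 ok
  pos 13: y in {0,2}, choose 2; 2->2 ok
  pos 14: x in {1}, choose 1; 2->1 ok
  pos 15: y in {0,2}, choose 0; 1->0 ok
  pos 16: y in {0,2}, choose 2; 0->2 ok
  pos 17: x in {1}, choose 1; 2->1 ok
  pos 18: x in {1}, choose 1; 1->1 ok
  pos 19: y in {0,2}, choose 0; 1->0 ok
  pos 20: y in {0,2}, choose 2; 0->2 ok
  pos 21: x in {1}, choose 1; 2->1 ok
  pos 22: y in {0,2}, choose 0; 1->0 ok
  pos 23: y in {0,2}, choose 2; 0->2 ok
  pos 24: y in {0,2}, choose 2; 2->2 ok
  pos 25: y in {0,2}, choose 2; 2->2 ok
  pos 26: x in {1}, choose 1; 2->1 ok

0,0,0,0,2,1,0,0,2,1,0,2,2,2,1,0,2,1,1,0,2,1,0,2,2,2,1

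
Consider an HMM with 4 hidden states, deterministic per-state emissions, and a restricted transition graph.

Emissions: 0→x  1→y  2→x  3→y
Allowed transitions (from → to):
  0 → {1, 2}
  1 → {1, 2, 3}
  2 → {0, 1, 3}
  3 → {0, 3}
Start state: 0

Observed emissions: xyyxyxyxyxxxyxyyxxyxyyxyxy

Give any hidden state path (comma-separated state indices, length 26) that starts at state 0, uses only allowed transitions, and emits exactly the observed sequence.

0,1,1,2,3,0,1,2,1,2,0,2,3,0,1,3,0,2,1,2,1,1,2,1,2,3

  0: obs=x cand={0,2} pick 0 [start]
  1: obs=y cand={1,3} pick 1 [0->1 ok]
  2: obs=y cand={1,3} pick 1 [1->1 ok]
  3: obs=x cand={0,2} pick 2 [1->2 ok]
  4: obs=y cand={1,3} pick 3 [2->3 ok]
  5: obs=x cand={0,2} pick 0 [3->0 ok]
  6: obs=y cand={1,3} pick 1 [0->1 ok]
  7: obs=x cand={0,2} pick 2 [1->2 ok]
  8: obs=y cand={1,3} pick 1 [2->1 ok]
  9: obs=x cand={0,2} pick 2 [1->2 ok]
  10: obs=x cand={0,2} pick 0 [2->0 ok]
  11: obs=x cand={0,2} pick 2 [0->2 ok]
  12: obs=y cand={1,3} pick 3 [2->3 ok]
  13: obs=x cand={0,2} pick 0 [3->0 ok]
  14: obs=y cand={1,3} pick 1 [0->1 ok]
  15: obs=y cand={1,3} pick 3 [1->3 ok]
  16: obs=x cand={0,2} pick 0 [3->0 ok]
  17: obs=x cand={0,2} pick 2 [0->2 ok]
  18: obs=y cand={1,3} pick 1 [2->1 ok]
  19: obs=x cand={0,2} pick 2 [1->2 ok]
  20: obs=y cand={1,3} pick 1 [2->1 ok]
  21: obs=y cand={1,3} pick 1 [1->1 ok]
  22: obs=x cand={0,2} pick 2 [1->2 ok]
  23: obs=y cand={1,3} pick 1 [2->1 ok]
  24: obs=x cand={0,2} pick 2 [1->2 ok]
  25: obs=y cand={1,3} pick 3 [2->3 ok]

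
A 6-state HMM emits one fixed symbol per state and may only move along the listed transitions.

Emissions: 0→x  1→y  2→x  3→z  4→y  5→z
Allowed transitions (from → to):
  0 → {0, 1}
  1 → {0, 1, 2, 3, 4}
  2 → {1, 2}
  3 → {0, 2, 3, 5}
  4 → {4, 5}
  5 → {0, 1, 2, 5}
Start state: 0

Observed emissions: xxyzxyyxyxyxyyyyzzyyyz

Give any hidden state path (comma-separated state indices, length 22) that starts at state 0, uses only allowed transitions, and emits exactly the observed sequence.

0,0,1,3,2,1,1,2,1,2,1,2,1,4,4,4,5,5,1,1,4,5

  t0 'x' -> {0,2}, take 0 (start)
  t1 'x' -> {0,2}, take 0 (0->0 ok)
  t2 'y' -> {1,4}, take 1 (0->1 ok)
  t3 'z' -> {3,5}, take 3 (1->3 ok)
  t4 'x' -> {0,2}, take 2 (3->2 ok)
  t5 'y' -> {1,4}, take 1 (2->1 ok)
  t6 'y' -> {1,4}, take 1 (1->1 ok)
  t7 'x' -> {0,2}, take 2 (1->2 ok)
  t8 'y' -> {1,4}, take 1 (2->1 ok)
  t9 'x' -> {0,2}, take 2 (1->2 ok)
  t10 'y' -> {1,4}, take 1 (2->1 ok)
  t11 'x' -> {0,2}, take 2 (1->2 ok)
  t12 'y' -> {1,4}, take 1 (2->1 ok)
  t13 'y' -> {1,4}, take 4 (1->4 ok)
  t14 'y' -> {1,4}, take 4 (4->4 ok)
  t15 'y' -> {1,4}, take 4 (4->4 ok)
  t16 'z' -> {3,5}, take 5 (4->5 ok)
  t17 'z' -> {3,5}, take 5 (5->5 ok)
  t18 'y' -> {1,4}, take 1 (5->1 ok)
  t19 'y' -> {1,4}, take 1 (1->1 ok)
  t20 'y' -> {1,4}, take 4 (1->4 ok)
  t21 'z' -> {3,5}, take 5 (4->5 ok)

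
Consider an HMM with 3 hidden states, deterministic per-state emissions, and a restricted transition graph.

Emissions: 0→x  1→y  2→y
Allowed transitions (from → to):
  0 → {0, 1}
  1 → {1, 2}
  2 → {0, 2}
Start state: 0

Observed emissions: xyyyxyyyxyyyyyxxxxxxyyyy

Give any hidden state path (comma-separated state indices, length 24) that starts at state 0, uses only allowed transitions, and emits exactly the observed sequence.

0,1,1,2,0,1,2,2,0,1,1,1,2,2,0,0,0,0,0,0,1,1,1,2

  t0 'x' -> {0}, take 0 (start)
  t1 'y' -> {1,2}, take 1 (0->1 ok)
  t2 'y' -> {1,2}, take 1 (1->1 ok)
  t3 'y' -> {1,2}, take 2 (1->2 ok)
  t4 'x' -> {0}, take 0 (2->0 ok)
  t5 'y' -> {1,2}, take 1 (0->1 ok)
  t6 'y' -> {1,2}, take 2 (1->2 ok)
  t7 'y' -> {1,2}, take 2 (2->2 ok)
  t8 'x' -> {0}, take 0 (2->0 ok)
  t9 'y' -> {1,2}, take 1 (0->1 ok)
  t10 'y' -> {1,2}, take 1 (1->1 ok)
  t11 'y' -> {1,2}, take 1 (1->1 ok)
  t12 'y' -> {1,2}, take 2 (1->2 ok)
  t13 'y' -> {1,2}, take 2 (2->2 ok)
  t14 'x' -> {0}, take 0 (2->0 ok)
  t15 'x' -> {0}, take 0 (0->0 ok)
  t16 'x' -> {0}, take 0 (0->0 ok)
  t17 'x' -> {0}, take 0 (0->0 ok)
  t18 'x' -> {0}, take 0 (0->0 ok)
  t19 'x' -> {0}, take 0 (0->0 ok)
  t20 'y' -> {1,2}, take 1 (0->1 ok)
  t21 'y' -> {1,2}, take 1 (1->1 ok)
  t22 'y' -> {1,2}, take 1 (1->1 ok)
  t23 'y' -> {1,2}, take 2 (1->2 ok)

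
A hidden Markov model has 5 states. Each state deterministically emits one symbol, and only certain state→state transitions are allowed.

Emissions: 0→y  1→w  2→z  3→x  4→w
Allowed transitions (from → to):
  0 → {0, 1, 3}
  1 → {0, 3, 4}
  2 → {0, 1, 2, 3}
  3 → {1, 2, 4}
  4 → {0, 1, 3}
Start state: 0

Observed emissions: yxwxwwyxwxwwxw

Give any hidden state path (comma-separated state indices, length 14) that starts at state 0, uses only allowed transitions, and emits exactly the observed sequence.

  0: obs=y cand={0} pick 0 [start]
  1: obs=x cand={3} pick 3 [0->3 ok]
  2: obs=w cand={1,4} pick 4 [3->4 ok]
  3: obs=x cand={3} pick 3 [4->3 ok]
  4: obs=w cand={1,4} pick 1 [3->1 ok]
  5: obs=w cand={1,4} pick 4 [1->4 ok]
  6: obs=y cand={0} pick 0 [4->0 ok]
  7: obs=x cand={3} pick 3 [0->3 ok]
  8: obs=w cand={1,4} pick 4 [3->4 ok]
  9: obs=x cand={3} pick 3 [4->3 ok]
  10: obs=w cand={1,4} pick 1 [3->1 ok]
  11: obs=w cand={1,4} pick 4 [1->4 ok]
  12: obs=x cand={3} pick 3 [4->3 ok]
  13: obs=w cand={1,4} pick 4 [3->4 ok]

0,3,4,3,1,4,0,3,4,3,1,4,3,4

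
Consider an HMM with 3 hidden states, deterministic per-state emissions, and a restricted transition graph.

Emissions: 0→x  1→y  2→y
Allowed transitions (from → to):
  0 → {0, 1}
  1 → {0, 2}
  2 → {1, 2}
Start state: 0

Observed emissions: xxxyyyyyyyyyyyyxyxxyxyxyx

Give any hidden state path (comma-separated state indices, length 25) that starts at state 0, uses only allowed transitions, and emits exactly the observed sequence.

0,0,0,1,2,1,2,2,2,2,2,2,1,2,1,0,1,0,0,1,0,1,0,1,0

  t0 'x' -> {0}, take 0 (start)
  t1 'x' -> {0}, take 0 (0->0 ok)
  t2 'x' -> {0}, take 0 (0->0 ok)
  t3 'y' -> {1,2}, take 1 (0->1 ok)
  t4 'y' -> {1,2}, take 2 (1->2 ok)
  t5 'y' -> {1,2}, take 1 (2->1 ok)
  t6 'y' -> {1,2}, take 2 (1->2 ok)
  t7 'y' -> {1,2}, take 2 (2->2 ok)
  t8 'y' -> {1,2}, take 2 (2->2 ok)
  t9 'y' -> {1,2}, take 2 (2->2 ok)
  t10 'y' -> {1,2}, take 2 (2->2 ok)
  t11 'y' -> {1,2}, take 2 (2->2 ok)
  t12 'y' -> {1,2}, take 1 (2->1 ok)
  t13 'y' -> {1,2}, take 2 (1->2 ok)
  t14 'y' -> {1,2}, take 1 (2->1 ok)
  t15 'x' -> {0}, take 0 (1->0 ok)
  t16 'y' -> {1,2}, take 1 (0->1 ok)
  t17 'x' -> {0}, take 0 (1->0 ok)
  t18 'x' -> {0}, take 0 (0->0 ok)
  t19 'y' -> {1,2}, take 1 (0->1 ok)
  t20 'x' -> {0}, take 0 (1->0 ok)
  t21 'y' -> {1,2}, take 1 (0->1 ok)
  t22 'x' -> {0}, take 0 (1->0 ok)
  t23 'y' -> {1,2}, take 1 (0->1 ok)
  t24 'x' -> {0}, take 0 (1->0 ok)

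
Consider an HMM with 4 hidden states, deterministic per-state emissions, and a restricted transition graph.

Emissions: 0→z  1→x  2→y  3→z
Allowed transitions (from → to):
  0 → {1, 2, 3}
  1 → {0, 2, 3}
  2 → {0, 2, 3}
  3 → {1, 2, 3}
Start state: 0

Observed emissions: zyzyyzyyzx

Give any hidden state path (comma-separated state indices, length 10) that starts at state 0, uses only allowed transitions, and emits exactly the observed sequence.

0,2,3,2,2,3,2,2,0,1

  0: obs=z cand={0,3} pick 0 [start]
  1: obs=y cand={2} pick 2 [0->2 ok]
  2: obs=z cand={0,3} pick 3 [2->3 ok]
  3: obs=y cand={2} pick 2 [3->2 ok]
  4: obs=y cand={2} pick 2 [2->2 ok]
  5: obs=z cand={0,3} pick 3 [2->3 ok]
  6: obs=y cand={2} pick 2 [3->2 ok]
  7: obs=y cand={2} pick 2 [2->2 ok]
  8: obs=z cand={0,3} pick 0 [2->0 ok]
  9: obs=x cand={1} pick 1 [0->1 ok]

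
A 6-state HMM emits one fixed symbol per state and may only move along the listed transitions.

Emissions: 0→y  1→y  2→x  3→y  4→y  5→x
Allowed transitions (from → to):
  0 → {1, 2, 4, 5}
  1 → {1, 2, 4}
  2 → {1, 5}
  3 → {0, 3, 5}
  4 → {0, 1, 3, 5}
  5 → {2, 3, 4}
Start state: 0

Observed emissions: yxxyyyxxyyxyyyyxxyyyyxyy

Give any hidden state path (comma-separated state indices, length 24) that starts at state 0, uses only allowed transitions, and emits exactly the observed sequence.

0,2,5,4,1,1,2,5,4,1,2,1,4,1,1,2,5,3,0,4,1,2,1,4

  t0 'y' -> {0,1,3,4}, take 0 (start)
  t1 'x' -> {2,5}, take 2 (0->2 ok)
  t2 'x' -> {2,5}, take 5 (2->5 ok)
  t3 'y' -> {0,1,3,4}, take 4 (5->4 ok)
  t4 'y' -> {0,1,3,4}, take 1 (4->1 ok)
  t5 'y' -> {0,1,3,4}, take 1 (1->1 ok)
  t6 'x' -> {2,5}, take 2 (1->2 ok)
  t7 'x' -> {2,5}, take 5 (2->5 ok)
  t8 'y' -> {0,1,3,4}, take 4 (5->4 ok)
  t9 'y' -> {0,1,3,4}, take 1 (4->1 ok)
  t10 'x' -> {2,5}, take 2 (1->2 ok)
  t11 'y' -> {0,1,3,4}, take 1 (2->1 ok)
  t12 'y' -> {0,1,3,4}, take 4 (1->4 ok)
  t13 'y' -> {0,1,3,4}, take 1 (4->1 ok)
  t14 'y' -> {0,1,3,4}, take 1 (1->1 ok)
  t15 'x' -> {2,5}, take 2 (1->2 ok)
  t16 'x' -> {2,5}, take 5 (2->5 ok)
  t17 'y' -> {0,1,3,4}, take 3 (5->3 ok)
  t18 'y' -> {0,1,3,4}, take 0 (3->0 ok)
  t19 'y' -> {0,1,3,4}, take 4 (0->4 ok)
  t20 'y' -> {0,1,3,4}, take 1 (4->1 ok)
  t21 'x' -> {2,5}, take 2 (1->2 ok)
  t22 'y' -> {0,1,3,4}, take 1 (2->1 ok)
  t23 'y' -> {0,1,3,4}, take 4 (1->4 ok)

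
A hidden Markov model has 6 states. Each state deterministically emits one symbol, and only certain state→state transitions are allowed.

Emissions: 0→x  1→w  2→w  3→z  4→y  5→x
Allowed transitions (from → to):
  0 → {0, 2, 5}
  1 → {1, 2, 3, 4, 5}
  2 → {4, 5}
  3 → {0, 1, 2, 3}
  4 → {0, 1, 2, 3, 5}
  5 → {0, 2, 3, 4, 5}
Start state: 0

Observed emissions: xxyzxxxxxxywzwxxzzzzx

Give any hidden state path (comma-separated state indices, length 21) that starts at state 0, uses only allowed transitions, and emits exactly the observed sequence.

  0: obs=x cand={0,5} pick 0 [start]
  1: obs=x cand={0,5} pick 5 [0->5 ok]
  2: obs=y cand={4} pick 4 [5->4 ok]
  3: obs=z cand={3} pick 3 [4->3 ok]
  4: obs=x cand={0,5} pick 0 [3->0 ok]
  5: obs=x cand={0,5} pick 0 [0->0 ok]
  6: obs=x cand={0,5} pick 0 [0->0 ok]
  7: obs=x cand={0,5} pick 0 [0->0 ok]
  8: obs=x cand={0,5} pick 0 [0->0 ok]
  9: obs=x cand={0,5} pick 5 [0->5 ok]
  10: obs=y cand={4} pick 4 [5->4 ok]
  11: obs=w cand={1,2} pick 1 [4->1 ok]
  12: obs=z cand={3} pick 3 [1->3 ok]
  13: obs=w cand={1,2} pick 2 [3->2 ok]
  14: obs=x cand={0,5} pick 5 [2->5 ok]
  15: obs=x cand={0,5} pick 5 [5->5 ok]
  16: obs=z cand={3} pick 3 [5->3 ok]
  17: obs=z cand={3} pick 3 [3->3 ok]
  18: obs=z cand={3} pick 3 [3->3 ok]
  19: obs=z cand={3} pick 3 [3->3 ok]
  20: obs=x cand={0,5} pick 0 [3->0 ok]

0,5,4,3,0,0,0,0,0,5,4,1,3,2,5,5,3,3,3,3,0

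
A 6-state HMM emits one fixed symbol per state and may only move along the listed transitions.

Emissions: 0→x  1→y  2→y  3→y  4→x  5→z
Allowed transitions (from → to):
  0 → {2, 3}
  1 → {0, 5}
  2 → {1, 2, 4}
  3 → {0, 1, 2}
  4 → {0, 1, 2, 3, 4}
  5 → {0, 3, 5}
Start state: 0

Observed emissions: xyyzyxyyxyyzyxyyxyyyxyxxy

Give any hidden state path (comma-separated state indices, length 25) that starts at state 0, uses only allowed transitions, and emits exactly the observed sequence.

0,3,1,5,3,0,2,1,0,2,1,5,3,0,3,1,0,2,2,2,4,2,4,0,2

  t0 'x' -> {0,4}, take 0 (start)
  t1 'y' -> {1,2,3}, take 3 (0->3 ok)
  t2 'y' -> {1,2,3}, take 1 (3->1 ok)
  t3 'z' -> {5}, take 5 (1->5 ok)
  t4 'y' -> {1,2,3}, take 3 (5->3 ok)
  t5 'x' -> {0,4}, take 0 (3->0 ok)
  t6 'y' -> {1,2,3}, take 2 (0->2 ok)
  t7 'y' -> {1,2,3}, take 1 (2->1 ok)
  t8 'x' -> {0,4}, take 0 (1->0 ok)
  t9 'y' -> {1,2,3}, take 2 (0->2 ok)
  t10 'y' -> {1,2,3}, take 1 (2->1 ok)
  t11 'z' -> {5}, take 5 (1->5 ok)
  t12 'y' -> {1,2,3}, take 3 (5->3 ok)
  t13 'x' -> {0,4}, take 0 (3->0 ok)
  t14 'y' -> {1,2,3}, take 3 (0->3 ok)
  t15 'y' -> {1,2,3}, take 1 (3->1 ok)
  t16 'x' -> {0,4}, take 0 (1->0 ok)
  t17 'y' -> {1,2,3}, take 2 (0->2 ok)
  t18 'y' -> {1,2,3}, take 2 (2->2 ok)
  t19 'y' -> {1,2,3}, take 2 (2->2 ok)
  t20 'x' -> {0,4}, take 4 (2->4 ok)
  t21 'y' -> {1,2,3}, take 2 (4->2 ok)
  t22 'x' -> {0,4}, take 4 (2->4 ok)
  t23 'x' -> {0,4}, take 0 (4->0 ok)
  t24 'y' -> {1,2,3}, take 2 (0->2 ok)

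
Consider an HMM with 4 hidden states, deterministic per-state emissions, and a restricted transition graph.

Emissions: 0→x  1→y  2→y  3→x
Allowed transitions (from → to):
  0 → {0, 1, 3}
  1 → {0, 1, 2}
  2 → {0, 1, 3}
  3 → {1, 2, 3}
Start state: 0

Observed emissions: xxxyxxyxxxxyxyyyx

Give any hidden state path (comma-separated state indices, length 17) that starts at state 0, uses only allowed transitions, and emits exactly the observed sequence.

  pos 0: x in {0,3}, choose 0; start
  pos 1: x in {0,3}, choose 0; 0->0 ok
  pos 2: x in {0,3}, choose 3; 0->3 ok
  pos 3: y in {1,2}, choose 1; 3->1 ok
  pos 4: x in {0,3}, choose 0; 1->0 ok
  pos 5: x in {0,3}, choose 0; 0->0 ok
  pos 6: y in {1,2}, choose 1; 0->1 ok
  pos 7: x in {0,3}, choose 0; 1->0 ok
  pos 8: x in {0,3}, choose 0; 0->0 ok
  pos 9: x in {0,3}, choose 0; 0->0 ok
  pos 10: x in {0,3}, choose 3; 0->3 ok
  pos 11: y in {1,2}, choose 2; 3->2 ok
  pos 12: x in {0,3}, choose 3; 2->3 ok
  pos 13: y in {1,2}, choose 1; 3->1 ok
  pos 14: y in {1,2}, choose 1; 1->1 ok
  pos 15: y in {1,2}, choose 2; 1->2 ok
  pos 16: x in {0,3}, choose 0; 2->0 ok

0,0,3,1,0,0,1,0,0,0,3,2,3,1,1,2,0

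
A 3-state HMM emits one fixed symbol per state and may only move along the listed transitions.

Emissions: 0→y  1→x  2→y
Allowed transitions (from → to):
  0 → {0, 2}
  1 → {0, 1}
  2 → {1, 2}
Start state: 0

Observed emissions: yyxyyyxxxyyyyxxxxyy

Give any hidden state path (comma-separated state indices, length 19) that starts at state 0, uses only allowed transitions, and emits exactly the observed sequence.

  t0 'y' -> {0,2}, take 0 (start)
  t1 'y' -> {0,2}, take 2 (0->2 ok)
  t2 'x' -> {1}, take 1 (2->1 ok)
  t3 'y' -> {0,2}, take 0 (1->0 ok)
  t4 'y' -> {0,2}, take 0 (0->0 ok)
  t5 'y' -> {0,2}, take 2 (0->2 ok)
  t6 'x' -> {1}, take 1 (2->1 ok)
  t7 'x' -> {1}, take 1 (1->1 ok)
  t8 'x' -> {1}, take 1 (1->1 ok)
  t9 'y' -> {0,2}, take 0 (1->0 ok)
  t10 'y' -> {0,2}, take 0 (0->0 ok)
  t11 'y' -> {0,2}, take 0 (0->0 ok)
  t12 'y' -> {0,2}, take 2 (0->2 ok)
  t13 'x' -> {1}, take 1 (2->1 ok)
  t14 'x' -> {1}, take 1 (1->1 ok)
  t15 'x' -> {1}, take 1 (1->1 ok)
  t16 'x' -> {1}, take 1 (1->1 ok)
  t17 'y' -> {0,2}, take 0 (1->0 ok)
  t18 'y' -> {0,2}, take 2 (0->2 ok)

0,2,1,0,0,2,1,1,1,0,0,0,2,1,1,1,1,0,2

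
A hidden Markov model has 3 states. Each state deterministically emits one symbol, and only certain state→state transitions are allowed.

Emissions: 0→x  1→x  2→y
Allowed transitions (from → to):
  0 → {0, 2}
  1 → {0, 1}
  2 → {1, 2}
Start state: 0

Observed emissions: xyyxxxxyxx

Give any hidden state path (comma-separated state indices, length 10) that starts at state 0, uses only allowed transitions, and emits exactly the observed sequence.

0,2,2,1,1,0,0,2,1,0

  0: obs=x cand={0,1} pick 0 [start]
  1: obs=y cand={2} pick 2 [0->2 ok]
  2: obs=y cand={2} pick 2 [2->2 ok]
  3: obs=x cand={0,1} pick 1 [2->1 ok]
  4: obs=x cand={0,1} pick 1 [1->1 ok]
  5: obs=x cand={0,1} pick 0 [1->0 ok]
  6: obs=x cand={0,1} pick 0 [0->0 ok]
  7: obs=y cand={2} pick 2 [0->2 ok]
  8: obs=x cand={0,1} pick 1 [2->1 ok]
  9: obs=x cand={0,1} pick 0 [1->0 ok]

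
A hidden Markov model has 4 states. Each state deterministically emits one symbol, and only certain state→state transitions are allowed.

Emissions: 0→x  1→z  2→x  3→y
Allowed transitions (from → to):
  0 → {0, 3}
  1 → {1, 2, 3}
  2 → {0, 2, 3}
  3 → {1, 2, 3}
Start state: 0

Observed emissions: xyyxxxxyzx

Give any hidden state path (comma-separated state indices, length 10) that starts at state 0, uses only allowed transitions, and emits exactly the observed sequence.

  pos 0: x in {0,2}, choose 0; start
  pos 1: y in {3}, choose 3; 0->3 ok
  pos 2: y in {3}, choose 3; 3->3 ok
  pos 3: x in {0,2}, choose 2; 3->2 ok
  pos 4: x in {0,2}, choose 2; 2->2 ok
  pos 5: x in {0,2}, choose 2; 2->2 ok
  pos 6: x in {0,2}, choose 0; 2->0 ok
  pos 7: y in {3}, choose 3; 0->3 ok
  pos 8: z in {1}, choose 1; 3->1 ok
  pos 9: x in {0,2}, choose 2; 1->2 ok

0,3,3,2,2,2,0,3,1,2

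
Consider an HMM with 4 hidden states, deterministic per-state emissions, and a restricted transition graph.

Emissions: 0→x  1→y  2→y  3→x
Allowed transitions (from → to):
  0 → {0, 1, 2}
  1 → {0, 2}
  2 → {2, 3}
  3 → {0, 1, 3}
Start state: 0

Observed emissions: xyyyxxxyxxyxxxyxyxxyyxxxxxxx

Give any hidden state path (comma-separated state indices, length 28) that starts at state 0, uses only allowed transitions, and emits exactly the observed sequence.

  pos 0: x in {0,3}, choose 0; start
  pos 1: y in {1,2}, choose 2; 0->2 ok
  pos 2: y in {1,2}, choose 2; 2->2 ok
  pos 3: y in {1,2}, choose 2; 2->2 ok
  pos 4: x in {0,3}, choose 3; 2->3 ok
  pos 5: x in {0,3}, choose 3; 3->3 ok
  pos 6: x in {0,3}, choose 0; 3->0 ok
  pos 7: y in {1,2}, choose 1; 0->1 ok
  pos 8: x in {0,3}, choose 0; 1->0 ok
  pos 9: x in {0,3}, choose 0; 0->0 ok
  pos 10: y in {1,2}, choose 2; 0->2 ok
  pos 11: x in {0,3}, choose 3; 2->3 ok
  pos 12: x in {0,3}, choose 3; 3->3 ok
  pos 13: x in {0,3}, choose 3; 3->3 ok
  pos 14: y in {1,2}, choose 1; 3->1 ok
  pos 15: x in {0,3}, choose 0; 1->0 ok
  pos 16: y in {1,2}, choose 2; 0->2 ok
  pos 17: x in {0,3}, choose 3; 2->3 ok
  pos 18: x in {0,3}, choose 0; 3->0 ok
  pos 19: y in {1,2}, choose 1; 0->1 ok
  pos 20: y in {1,2}, choose 2; 1->2 ok
  pos 21: x in {0,3}, choose 3; 2->3 ok
  pos 22: x in {0,3}, choose 3; 3->3 ok
  pos 23: x in {0,3}, choose 3; 3->3 ok
  pos 24: x in {0,3}, choose 3; 3->3 ok
  pos 25: x in {0,3}, choose 3; 3->3 ok
  pos 26: x in {0,3}, choose 0; 3->0 ok
  pos 27: x in {0,3}, choose 0; 0->0 ok

0,2,2,2,3,3,0,1,0,0,2,3,3,3,1,0,2,3,0,1,2,3,3,3,3,3,0,0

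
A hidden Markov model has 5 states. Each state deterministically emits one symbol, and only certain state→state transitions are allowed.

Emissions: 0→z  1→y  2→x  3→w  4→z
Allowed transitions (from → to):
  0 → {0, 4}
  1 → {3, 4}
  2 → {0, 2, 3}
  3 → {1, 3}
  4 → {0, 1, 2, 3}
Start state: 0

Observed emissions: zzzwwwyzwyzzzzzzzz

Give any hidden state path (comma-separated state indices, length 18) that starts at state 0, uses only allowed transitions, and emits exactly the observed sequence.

0,0,4,3,3,3,1,4,3,1,4,0,0,4,0,0,0,4

  [0] z  {0,4}  => 0  start
  [1] z  {0,4}  => 0  0->0 ok
  [2] z  {0,4}  => 4  0->4 ok
  [3] w  {3}  => 3  4->3 ok
  [4] w  {3}  => 3  3->3 ok
  [5] w  {3}  => 3  3->3 ok
  [6] y  {1}  => 1  3->1 ok
  [7] z  {0,4}  => 4  1->4 ok
  [8] w  {3}  => 3  4->3 ok
  [9] y  {1}  => 1  3->1 ok
  [10] z  {0,4}  => 4  1->4 ok
  [11] z  {0,4}  => 0  4->0 ok
  [12] z  {0,4}  => 0  0->0 ok
  [13] z  {0,4}  => 4  0->4 ok
  [14] z  {0,4}  => 0  4->0 ok
  [15] z  {0,4}  => 0  0->0 ok
  [16] z  {0,4}  => 0  0->0 ok
  [17] z  {0,4}  => 4  0->4 ok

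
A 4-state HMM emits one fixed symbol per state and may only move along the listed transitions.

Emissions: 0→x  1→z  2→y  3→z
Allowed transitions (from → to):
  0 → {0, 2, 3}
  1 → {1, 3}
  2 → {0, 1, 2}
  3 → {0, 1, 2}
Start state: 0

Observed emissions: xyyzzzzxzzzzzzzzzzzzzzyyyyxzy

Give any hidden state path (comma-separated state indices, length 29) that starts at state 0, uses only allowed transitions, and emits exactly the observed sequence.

  [0] x  {0}  => 0  start
  [1] y  {2}  => 2  0->2 ok
  [2] y  {2}  => 2  2->2 ok
  [3] z  {1,3}  => 1  2->1 ok
  [4] z  {1,3}  => 1  1->1 ok
  [5] z  {1,3}  => 1  1->1 ok
  [6] z  {1,3}  => 3  1->3 ok
  [7] x  {0}  => 0  3->0 ok
  [8] z  {1,3}  => 3  0->3 ok
  [9] z  {1,3}  => 1  3->1 ok
  [10] z  {1,3}  => 1  1->1 ok
  [11] z  {1,3}  => 3  1->3 ok
  [12] z  {1,3}  => 1  3->1 ok
  [13] z  {1,3}  => 1  1->1 ok
  [14] z  {1,3}  => 1  1->1 ok
  [15] z  {1,3}  => 1  1->1 ok
  [16] z  {1,3}  => 1  1->1 ok
  [17] z  {1,3}  => 1  1->1 ok
  [18] z  {1,3}  => 3  1->3 ok
  [19] z  {1,3}  => 1  3->1 ok
  [20] z  {1,3}  => 1  1->1 ok
  [21] z  {1,3}  => 3  1->3 ok
  [22] y  {2}  => 2  3->2 ok
  [23] y  {2}  => 2  2->2 ok
  [24] y  {2}  => 2  2->2 ok
  [25] y  {2}  => 2  2->2 ok
  [26] x  {0}  => 0  2->0 ok
  [27] z  {1,3}  => 3  0->3 ok
  [28] y  {2}  => 2  3->2 ok

0,2,2,1,1,1,3,0,3,1,1,3,1,1,1,1,1,1,3,1,1,3,2,2,2,2,0,3,2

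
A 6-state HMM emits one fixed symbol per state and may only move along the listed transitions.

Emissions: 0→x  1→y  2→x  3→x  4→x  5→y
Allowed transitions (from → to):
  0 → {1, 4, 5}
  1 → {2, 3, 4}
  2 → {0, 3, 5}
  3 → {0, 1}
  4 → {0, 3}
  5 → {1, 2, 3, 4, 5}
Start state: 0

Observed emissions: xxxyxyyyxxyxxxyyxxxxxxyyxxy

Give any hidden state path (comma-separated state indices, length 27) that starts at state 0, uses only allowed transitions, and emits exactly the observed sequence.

0,4,3,1,2,5,5,1,2,3,1,2,3,0,5,5,4,0,4,0,4,0,5,5,2,3,1

  pos 0: x in {0,2,3,4}, choose 0; start
  pos 1: x in {0,2,3,4}, choose 4; 0->4 ok
  pos 2: x in {0,2,3,4}, choose 3; 4->3 ok
  pos 3: y in {1,5}, choose 1; 3->1 ok
  pos 4: x in {0,2,3,4}, choose 2; 1->2 ok
  pos 5: y in {1,5}, choose 5; 2->5 ok
  pos 6: y in {1,5}, choose 5; 5->5 ok
  pos 7: y in {1,5}, choose 1; 5->1 ok
  pos 8: x in {0,2,3,4}, choose 2; 1->2 ok
  pos 9: x in {0,2,3,4}, choose 3; 2->3 ok
  pos 10: y in {1,5}, choose 1; 3->1 ok
  pos 11: x in {0,2,3,4}, choose 2; 1->2 ok
  pos 12: x in {0,2,3,4}, choose 3; 2->3 ok
  pos 13: x in {0,2,3,4}, choose 0; 3->0 ok
  pos 14: y in {1,5}, choose 5; 0->5 ok
  pos 15: y in {1,5}, choose 5; 5->5 ok
  pos 16: x in {0,2,3,4}, choose 4; 5->4 ok
  pos 17: x in {0,2,3,4}, choose 0; 4->0 ok
  pos 18: x in {0,2,3,4}, choose 4; 0->4 ok
  pos 19: x in {0,2,3,4}, choose 0; 4->0 ok
  pos 20: x in {0,2,3,4}, choose 4; 0->4 ok
  pos 21: x in {0,2,3,4}, choose 0; 4->0 ok
  pos 22: y in {1,5}, choose 5; 0->5 ok
  pos 23: y in {1,5}, choose 5; 5->5 ok
  pos 24: x in {0,2,3,4}, choose 2; 5->2 ok
  pos 25: x in {0,2,3,4}, choose 3; 2->3 ok
  pos 26: y in {1,5}, choose 1; 3->1 ok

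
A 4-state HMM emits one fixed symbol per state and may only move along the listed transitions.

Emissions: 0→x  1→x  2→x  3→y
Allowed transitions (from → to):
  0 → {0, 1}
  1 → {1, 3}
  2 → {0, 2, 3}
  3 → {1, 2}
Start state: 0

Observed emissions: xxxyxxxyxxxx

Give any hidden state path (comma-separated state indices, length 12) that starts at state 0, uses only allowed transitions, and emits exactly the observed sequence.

0,0,1,3,2,0,1,3,2,2,2,0

  0: obs=x cand={0,1,2} pick 0 [start]
  1: obs=x cand={0,1,2} pick 0 [0->0 ok]
  2: obs=x cand={0,1,2} pick 1 [0->1 ok]
  3: obs=y cand={3} pick 3 [1->3 ok]
  4: obs=x cand={0,1,2} pick 2 [3->2 ok]
  5: obs=x cand={0,1,2} pick 0 [2->0 ok]
  6: obs=x cand={0,1,2} pick 1 [0->1 ok]
  7: obs=y cand={3} pick 3 [1->3 ok]
  8: obs=x cand={0,1,2} pick 2 [3->2 ok]
  9: obs=x cand={0,1,2} pick 2 [2->2 ok]
  10: obs=x cand={0,1,2} pick 2 [2->2 ok]
  11: obs=x cand={0,1,2} pick 0 [2->0 ok]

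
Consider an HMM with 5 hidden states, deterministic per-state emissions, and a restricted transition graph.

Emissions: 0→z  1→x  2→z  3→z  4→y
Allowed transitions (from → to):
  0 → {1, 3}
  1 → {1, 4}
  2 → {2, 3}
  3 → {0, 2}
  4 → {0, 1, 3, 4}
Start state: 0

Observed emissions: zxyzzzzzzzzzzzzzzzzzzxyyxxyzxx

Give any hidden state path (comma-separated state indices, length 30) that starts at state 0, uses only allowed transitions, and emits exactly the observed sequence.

  [0] z  {0,2,3}  => 0  start
  [1] x  {1}  => 1  0->1 ok
  [2] y  {4}  => 4  1->4 ok
  [3] z  {0,2,3}  => 3  4->3 ok
  [4] z  {0,2,3}  => 2  3->2 ok
  [5] z  {0,2,3}  => 3  2->3 ok
  [6] z  {0,2,3}  => 2  3->2 ok
  [7] z  {0,2,3}  => 2  2->2 ok
  [8] z  {0,2,3}  => 3  2->3 ok
  [9] z  {0,2,3}  => 0  3->0 ok
  [10] z  {0,2,3}  => 3  0->3 ok
  [11] z  {0,2,3}  => 0  3->0 ok
  [12] z  {0,2,3}  => 3  0->3 ok
  [13] z  {0,2,3}  => 2  3->2 ok
  [14] z  {0,2,3}  => 3  2->3 ok
  [15] z  {0,2,3}  => 2  3->2 ok
  [16] z  {0,2,3}  => 3  2->3 ok
  [17] z  {0,2,3}  => 2  3->2 ok
  [18] z  {0,2,3}  => 2  2->2 ok
  [19] z  {0,2,3}  => 3  2->3 ok
  [20] z  {0,2,3}  => 0  3->0 ok
  [21] x  {1}  => 1  0->1 ok
  [22] y  {4}  => 4  1->4 ok
  [23] y  {4}  => 4  4->4 ok
  [24] x  {1}  => 1  4->1 ok
  [25] x  {1}  => 1  1->1 ok
  [26] y  {4}  => 4  1->4 ok
  [27] z  {0,2,3}  => 0  4->0 ok
  [28] x  {1}  => 1  0->1 ok
  [29] x  {1}  => 1  1->1 ok

0,1,4,3,2,3,2,2,3,0,3,0,3,2,3,2,3,2,2,3,0,1,4,4,1,1,4,0,1,1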